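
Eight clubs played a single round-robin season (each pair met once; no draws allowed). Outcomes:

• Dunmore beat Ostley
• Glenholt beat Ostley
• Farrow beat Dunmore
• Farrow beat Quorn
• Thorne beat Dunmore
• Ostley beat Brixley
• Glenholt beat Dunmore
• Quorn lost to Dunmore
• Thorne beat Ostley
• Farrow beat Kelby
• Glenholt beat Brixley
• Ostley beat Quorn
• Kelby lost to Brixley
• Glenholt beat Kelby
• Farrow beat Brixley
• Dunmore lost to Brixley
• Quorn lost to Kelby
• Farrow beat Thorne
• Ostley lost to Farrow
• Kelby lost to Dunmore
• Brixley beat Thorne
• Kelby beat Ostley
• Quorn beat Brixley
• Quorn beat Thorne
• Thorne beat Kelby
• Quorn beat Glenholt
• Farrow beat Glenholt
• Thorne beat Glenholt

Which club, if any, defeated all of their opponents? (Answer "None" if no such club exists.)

Farrow

Farrow has 7 wins out of 7 opponents — a perfect record.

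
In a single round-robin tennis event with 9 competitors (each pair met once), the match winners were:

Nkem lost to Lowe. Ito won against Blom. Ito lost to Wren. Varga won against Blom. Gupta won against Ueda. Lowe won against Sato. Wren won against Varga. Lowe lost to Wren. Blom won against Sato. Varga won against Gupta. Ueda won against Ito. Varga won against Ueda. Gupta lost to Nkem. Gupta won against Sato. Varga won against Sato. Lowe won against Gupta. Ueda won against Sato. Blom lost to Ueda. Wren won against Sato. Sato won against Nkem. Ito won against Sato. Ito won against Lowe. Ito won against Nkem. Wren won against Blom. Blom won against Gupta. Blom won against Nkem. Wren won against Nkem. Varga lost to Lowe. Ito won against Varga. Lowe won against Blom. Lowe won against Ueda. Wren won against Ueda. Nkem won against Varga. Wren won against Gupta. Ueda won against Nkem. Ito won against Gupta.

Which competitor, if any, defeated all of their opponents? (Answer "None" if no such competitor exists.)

Wren has 8 wins out of 8 opponents — a perfect record.

Wren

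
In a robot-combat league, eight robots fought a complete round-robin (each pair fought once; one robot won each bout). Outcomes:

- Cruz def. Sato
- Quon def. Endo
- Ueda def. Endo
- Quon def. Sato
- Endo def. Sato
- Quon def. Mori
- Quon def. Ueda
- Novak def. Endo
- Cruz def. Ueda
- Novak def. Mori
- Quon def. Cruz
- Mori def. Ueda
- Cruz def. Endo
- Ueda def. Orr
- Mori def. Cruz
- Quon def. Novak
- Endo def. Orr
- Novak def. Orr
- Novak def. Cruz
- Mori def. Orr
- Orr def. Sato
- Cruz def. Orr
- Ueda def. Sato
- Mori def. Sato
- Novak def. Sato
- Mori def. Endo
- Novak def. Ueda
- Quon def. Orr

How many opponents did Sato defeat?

Sato's results: beat no one; lost to Novak, Quon, Ueda, Orr, Endo, Mori, Cruz.
That is 0 wins.

0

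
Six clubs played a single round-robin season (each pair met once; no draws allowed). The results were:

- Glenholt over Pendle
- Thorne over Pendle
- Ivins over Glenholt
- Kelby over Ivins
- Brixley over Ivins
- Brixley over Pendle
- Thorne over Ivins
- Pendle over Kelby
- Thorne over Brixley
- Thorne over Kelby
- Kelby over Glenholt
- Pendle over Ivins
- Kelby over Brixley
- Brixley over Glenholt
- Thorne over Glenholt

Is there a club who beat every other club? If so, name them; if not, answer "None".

Thorne has 5 wins out of 5 opponents — a perfect record.

Thorne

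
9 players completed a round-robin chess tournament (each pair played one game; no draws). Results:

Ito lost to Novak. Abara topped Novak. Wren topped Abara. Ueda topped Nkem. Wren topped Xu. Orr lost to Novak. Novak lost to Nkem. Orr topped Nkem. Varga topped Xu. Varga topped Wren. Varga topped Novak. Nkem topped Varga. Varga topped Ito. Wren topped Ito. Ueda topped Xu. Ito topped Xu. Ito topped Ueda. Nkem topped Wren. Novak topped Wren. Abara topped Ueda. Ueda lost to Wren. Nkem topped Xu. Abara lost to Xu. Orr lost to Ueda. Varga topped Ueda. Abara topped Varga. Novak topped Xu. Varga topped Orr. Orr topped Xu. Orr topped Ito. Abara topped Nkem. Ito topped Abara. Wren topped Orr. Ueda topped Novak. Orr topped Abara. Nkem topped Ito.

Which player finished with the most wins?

Win totals: Ito 3, Varga 6, Ueda 4, Orr 4, Novak 4, Nkem 5, Abara 4, Wren 5, Xu 1.
Varga leads with 6 wins (next highest: 5).

Varga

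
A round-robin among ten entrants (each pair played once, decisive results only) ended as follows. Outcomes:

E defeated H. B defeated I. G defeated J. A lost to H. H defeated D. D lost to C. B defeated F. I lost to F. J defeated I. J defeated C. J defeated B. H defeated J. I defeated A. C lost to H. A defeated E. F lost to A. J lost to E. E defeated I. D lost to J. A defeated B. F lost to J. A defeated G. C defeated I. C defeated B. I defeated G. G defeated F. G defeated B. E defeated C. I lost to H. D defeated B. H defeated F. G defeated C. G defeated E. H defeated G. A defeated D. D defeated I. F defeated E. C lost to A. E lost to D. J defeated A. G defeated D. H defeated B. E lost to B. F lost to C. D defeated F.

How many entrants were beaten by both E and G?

2

E beat: C, H, I, J.
G beat: B, C, D, E, F, J.
Both beat: C, J — 2.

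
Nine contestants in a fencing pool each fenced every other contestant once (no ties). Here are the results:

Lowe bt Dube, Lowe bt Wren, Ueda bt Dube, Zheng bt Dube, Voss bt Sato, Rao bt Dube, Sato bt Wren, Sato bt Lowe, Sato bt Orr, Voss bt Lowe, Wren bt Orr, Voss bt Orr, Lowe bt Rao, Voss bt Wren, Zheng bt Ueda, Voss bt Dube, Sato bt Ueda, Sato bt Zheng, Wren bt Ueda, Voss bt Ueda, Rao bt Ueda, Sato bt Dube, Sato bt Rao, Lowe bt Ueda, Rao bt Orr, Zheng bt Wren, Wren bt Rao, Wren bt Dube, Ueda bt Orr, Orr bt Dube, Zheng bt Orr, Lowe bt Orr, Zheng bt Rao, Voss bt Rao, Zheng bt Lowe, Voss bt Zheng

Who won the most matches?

Voss

Win totals: Wren 4, Orr 1, Voss 8, Rao 3, Dube 0, Ueda 2, Zheng 6, Lowe 5, Sato 7.
Voss leads with 8 wins (next highest: 7).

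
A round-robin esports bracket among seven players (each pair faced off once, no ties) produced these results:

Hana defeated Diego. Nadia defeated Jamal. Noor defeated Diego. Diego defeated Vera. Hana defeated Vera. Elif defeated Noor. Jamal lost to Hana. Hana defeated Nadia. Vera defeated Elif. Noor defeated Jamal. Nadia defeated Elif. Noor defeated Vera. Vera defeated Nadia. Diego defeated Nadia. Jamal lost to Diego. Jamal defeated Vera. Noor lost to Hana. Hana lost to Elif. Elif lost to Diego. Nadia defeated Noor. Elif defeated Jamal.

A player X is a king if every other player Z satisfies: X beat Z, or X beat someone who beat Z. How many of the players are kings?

4

Jamal cannot reach Diego, Noor, Hana in two steps.
Diego reaches everyone (king).
Noor cannot reach Hana in two steps.
Vera cannot reach Diego in two steps.
Elif reaches everyone (king).
Hana reaches everyone (king).
Nadia reaches everyone (king).
Kings: Diego, Elif, Hana, Nadia — 4.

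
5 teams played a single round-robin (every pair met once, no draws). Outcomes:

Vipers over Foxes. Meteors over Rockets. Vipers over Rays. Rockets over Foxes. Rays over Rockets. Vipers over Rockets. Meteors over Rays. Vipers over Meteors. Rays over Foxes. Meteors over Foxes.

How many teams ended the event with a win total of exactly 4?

Win totals: Vipers 4, Meteors 3, Rays 2, Foxes 0, Rockets 1.
Exactly 4: Vipers — 1 team.

1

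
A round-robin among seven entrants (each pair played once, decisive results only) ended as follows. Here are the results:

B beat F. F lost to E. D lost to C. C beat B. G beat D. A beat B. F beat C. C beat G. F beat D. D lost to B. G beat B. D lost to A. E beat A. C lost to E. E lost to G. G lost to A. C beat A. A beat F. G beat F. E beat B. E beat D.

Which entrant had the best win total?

Win totals: A 4, B 2, C 4, D 0, E 5, F 2, G 4.
E leads with 5 wins (next highest: 4).

E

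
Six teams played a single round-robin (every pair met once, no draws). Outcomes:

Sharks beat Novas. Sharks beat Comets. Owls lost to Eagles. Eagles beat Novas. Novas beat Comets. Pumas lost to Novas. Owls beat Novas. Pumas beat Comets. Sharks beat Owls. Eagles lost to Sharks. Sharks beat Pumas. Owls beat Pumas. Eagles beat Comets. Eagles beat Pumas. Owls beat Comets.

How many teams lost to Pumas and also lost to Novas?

1

Pumas beat: Comets.
Novas beat: Pumas, Comets.
Both beat: Comets — 1.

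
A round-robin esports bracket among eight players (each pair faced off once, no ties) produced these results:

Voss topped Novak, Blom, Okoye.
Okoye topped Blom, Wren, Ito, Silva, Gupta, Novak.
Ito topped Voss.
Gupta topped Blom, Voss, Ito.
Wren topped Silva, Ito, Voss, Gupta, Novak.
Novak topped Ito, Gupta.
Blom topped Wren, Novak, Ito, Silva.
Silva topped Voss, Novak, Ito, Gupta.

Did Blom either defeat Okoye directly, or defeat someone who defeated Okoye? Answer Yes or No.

No

Blom did not beat Okoye directly.
Blom beat Ito, Novak, Wren, Silva, but each of them lost to Okoye. No two-step path.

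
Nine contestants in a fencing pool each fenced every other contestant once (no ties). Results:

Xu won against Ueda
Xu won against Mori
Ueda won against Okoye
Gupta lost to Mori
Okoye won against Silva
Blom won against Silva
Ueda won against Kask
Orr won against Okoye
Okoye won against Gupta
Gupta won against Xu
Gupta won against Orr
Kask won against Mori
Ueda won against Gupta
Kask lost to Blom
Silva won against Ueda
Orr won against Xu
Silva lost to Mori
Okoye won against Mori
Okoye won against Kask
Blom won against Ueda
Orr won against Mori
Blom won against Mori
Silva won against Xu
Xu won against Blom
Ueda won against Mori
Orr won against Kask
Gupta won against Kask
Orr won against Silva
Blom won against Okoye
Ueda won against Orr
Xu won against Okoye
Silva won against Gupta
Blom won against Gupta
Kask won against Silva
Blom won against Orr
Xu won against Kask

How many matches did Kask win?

2

Kask's results: beat Mori, Silva; lost to Blom, Okoye, Xu, Gupta, Orr, Ueda.
That is 2 wins.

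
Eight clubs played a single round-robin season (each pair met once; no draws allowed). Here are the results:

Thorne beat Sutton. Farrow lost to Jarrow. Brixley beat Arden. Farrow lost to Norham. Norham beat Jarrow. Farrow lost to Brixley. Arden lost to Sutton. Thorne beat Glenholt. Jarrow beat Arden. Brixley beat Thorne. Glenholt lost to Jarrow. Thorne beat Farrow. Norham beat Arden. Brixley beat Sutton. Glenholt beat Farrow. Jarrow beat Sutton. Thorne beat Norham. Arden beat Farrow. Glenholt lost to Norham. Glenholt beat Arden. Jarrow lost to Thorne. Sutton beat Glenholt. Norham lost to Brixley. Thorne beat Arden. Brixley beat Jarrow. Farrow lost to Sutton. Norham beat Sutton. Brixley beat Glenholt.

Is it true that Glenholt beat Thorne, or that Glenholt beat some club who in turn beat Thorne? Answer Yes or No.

No

Glenholt did not beat Thorne directly.
Glenholt beat Arden, Farrow, but each of them lost to Thorne. No two-step path.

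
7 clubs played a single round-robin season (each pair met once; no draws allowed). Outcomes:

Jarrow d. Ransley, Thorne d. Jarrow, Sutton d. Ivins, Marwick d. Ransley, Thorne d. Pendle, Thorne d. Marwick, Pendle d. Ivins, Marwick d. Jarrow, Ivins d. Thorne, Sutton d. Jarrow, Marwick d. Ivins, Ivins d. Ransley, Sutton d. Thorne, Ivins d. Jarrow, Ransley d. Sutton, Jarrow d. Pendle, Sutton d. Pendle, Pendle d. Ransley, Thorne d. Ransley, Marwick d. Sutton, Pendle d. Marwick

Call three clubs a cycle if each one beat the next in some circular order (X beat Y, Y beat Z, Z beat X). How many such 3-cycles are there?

10

Win totals: Jarrow 2, Marwick 4, Pendle 3, Sutton 4, Ransley 1, Ivins 3, Thorne 4.
A club with w wins dominates both others in C(w,2) triples; summing gives 1 + 6 + 3 + 6 + 0 + 3 + 6 = 25 transitive triples.
Total triples C(7,3) = 35, so cyclic triples = 35 − 25 = 10.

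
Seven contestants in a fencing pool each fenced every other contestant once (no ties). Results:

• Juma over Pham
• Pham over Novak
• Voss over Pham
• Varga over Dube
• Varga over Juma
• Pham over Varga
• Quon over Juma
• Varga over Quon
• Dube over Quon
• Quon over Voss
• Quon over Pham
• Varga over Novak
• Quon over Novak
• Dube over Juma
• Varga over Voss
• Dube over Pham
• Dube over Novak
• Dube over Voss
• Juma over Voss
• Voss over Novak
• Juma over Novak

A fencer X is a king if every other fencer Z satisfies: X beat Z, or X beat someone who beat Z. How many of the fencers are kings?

Juma cannot reach Quon, Dube in two steps.
Varga reaches everyone (king).
Pham reaches everyone (king).
Voss cannot reach Juma, Quon, Dube in two steps.
Novak cannot reach Juma, Varga, Pham, Voss, Quon, Dube in two steps.
Quon cannot reach Dube in two steps.
Dube reaches everyone (king).
Kings: Varga, Pham, Dube — 3.

3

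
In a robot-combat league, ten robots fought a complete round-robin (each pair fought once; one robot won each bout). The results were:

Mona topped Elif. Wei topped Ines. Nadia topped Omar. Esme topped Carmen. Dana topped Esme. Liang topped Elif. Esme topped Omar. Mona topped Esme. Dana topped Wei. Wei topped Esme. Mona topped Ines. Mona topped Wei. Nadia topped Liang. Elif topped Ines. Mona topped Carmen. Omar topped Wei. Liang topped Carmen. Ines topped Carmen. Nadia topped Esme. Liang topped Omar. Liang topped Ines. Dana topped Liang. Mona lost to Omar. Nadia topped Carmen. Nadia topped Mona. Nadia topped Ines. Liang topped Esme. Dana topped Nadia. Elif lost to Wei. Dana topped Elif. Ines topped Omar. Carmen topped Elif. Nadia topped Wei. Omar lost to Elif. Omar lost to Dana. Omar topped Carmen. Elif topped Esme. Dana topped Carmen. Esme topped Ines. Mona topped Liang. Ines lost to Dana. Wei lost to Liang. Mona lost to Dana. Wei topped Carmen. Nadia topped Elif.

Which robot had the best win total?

Win totals: Nadia 8, Dana 9, Wei 4, Omar 3, Mona 6, Liang 6, Ines 2, Elif 3, Esme 3, Carmen 1.
Dana leads with 9 wins (next highest: 8).

Dana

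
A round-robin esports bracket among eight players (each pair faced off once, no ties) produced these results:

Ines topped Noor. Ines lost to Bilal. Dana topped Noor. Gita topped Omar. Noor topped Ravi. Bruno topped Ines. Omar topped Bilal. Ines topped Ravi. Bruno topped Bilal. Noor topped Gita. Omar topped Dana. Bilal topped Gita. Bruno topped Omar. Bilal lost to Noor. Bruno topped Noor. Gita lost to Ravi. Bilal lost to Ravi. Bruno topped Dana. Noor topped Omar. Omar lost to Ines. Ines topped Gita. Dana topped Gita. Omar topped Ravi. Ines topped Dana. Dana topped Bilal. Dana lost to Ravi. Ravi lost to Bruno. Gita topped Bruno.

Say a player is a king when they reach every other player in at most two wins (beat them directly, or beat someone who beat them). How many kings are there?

Dana reaches everyone (king).
Bilal reaches everyone (king).
Bruno reaches everyone (king).
Ravi reaches everyone (king).
Gita reaches everyone (king).
Omar cannot reach Bruno in two steps.
Noor reaches everyone (king).
Ines reaches everyone (king).
Kings: Dana, Bilal, Bruno, Ravi, Gita, Noor, Ines — 7.

7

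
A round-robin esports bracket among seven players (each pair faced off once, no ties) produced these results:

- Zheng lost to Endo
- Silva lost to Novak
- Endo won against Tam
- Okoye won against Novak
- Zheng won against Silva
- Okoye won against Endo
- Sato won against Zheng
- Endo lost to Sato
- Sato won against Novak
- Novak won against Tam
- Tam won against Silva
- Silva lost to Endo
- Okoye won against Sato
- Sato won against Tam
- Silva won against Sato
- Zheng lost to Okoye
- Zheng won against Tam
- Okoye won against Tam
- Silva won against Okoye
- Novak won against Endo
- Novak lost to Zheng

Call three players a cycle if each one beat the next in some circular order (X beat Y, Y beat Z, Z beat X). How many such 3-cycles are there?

Win totals: Silva 2, Okoye 5, Endo 3, Sato 4, Zheng 3, Novak 3, Tam 1.
A player with w wins dominates both others in C(w,2) triples; summing gives 1 + 10 + 3 + 6 + 3 + 3 + 0 = 26 transitive triples.
Total triples C(7,3) = 35, so cyclic triples = 35 − 26 = 9.

9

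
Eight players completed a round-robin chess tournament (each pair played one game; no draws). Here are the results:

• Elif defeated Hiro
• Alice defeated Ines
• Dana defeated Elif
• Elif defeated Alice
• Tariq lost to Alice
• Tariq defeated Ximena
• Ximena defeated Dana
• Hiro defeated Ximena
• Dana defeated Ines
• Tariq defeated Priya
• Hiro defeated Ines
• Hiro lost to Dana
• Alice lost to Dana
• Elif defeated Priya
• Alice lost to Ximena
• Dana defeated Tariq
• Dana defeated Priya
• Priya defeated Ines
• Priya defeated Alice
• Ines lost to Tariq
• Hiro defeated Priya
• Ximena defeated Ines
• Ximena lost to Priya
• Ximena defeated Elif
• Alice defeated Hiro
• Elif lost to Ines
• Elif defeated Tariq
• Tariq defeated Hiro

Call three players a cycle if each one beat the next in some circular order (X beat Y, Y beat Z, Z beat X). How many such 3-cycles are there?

Win totals: Tariq 4, Dana 6, Hiro 3, Elif 4, Priya 3, Alice 3, Ines 1, Ximena 4.
A player with w wins dominates both others in C(w,2) triples; summing gives 6 + 15 + 3 + 6 + 3 + 3 + 0 + 6 = 42 transitive triples.
Total triples C(8,3) = 56, so cyclic triples = 56 − 42 = 14.

14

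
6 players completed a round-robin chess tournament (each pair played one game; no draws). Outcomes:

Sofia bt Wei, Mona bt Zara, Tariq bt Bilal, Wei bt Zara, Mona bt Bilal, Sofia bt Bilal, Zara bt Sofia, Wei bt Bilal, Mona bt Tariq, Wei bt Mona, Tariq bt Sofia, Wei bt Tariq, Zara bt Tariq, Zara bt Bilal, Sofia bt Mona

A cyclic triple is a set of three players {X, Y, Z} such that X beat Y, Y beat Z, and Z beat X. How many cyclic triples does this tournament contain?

Win totals: Tariq 2, Bilal 0, Wei 4, Zara 3, Sofia 3, Mona 3.
A player with w wins dominates both others in C(w,2) triples; summing gives 1 + 0 + 6 + 3 + 3 + 3 = 16 transitive triples.
Total triples C(6,3) = 20, so cyclic triples = 20 − 16 = 4.

4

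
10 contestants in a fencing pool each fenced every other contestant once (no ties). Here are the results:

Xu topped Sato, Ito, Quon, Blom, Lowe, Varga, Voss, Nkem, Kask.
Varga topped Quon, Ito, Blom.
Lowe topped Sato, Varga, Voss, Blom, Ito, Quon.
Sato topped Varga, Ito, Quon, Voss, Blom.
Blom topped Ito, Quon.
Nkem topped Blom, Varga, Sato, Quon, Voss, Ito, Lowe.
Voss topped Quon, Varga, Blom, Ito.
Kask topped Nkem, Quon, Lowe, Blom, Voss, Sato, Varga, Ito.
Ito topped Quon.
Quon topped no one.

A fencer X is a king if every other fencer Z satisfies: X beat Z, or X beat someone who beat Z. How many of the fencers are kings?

1

Voss cannot reach Lowe, Nkem, Sato, Kask, Xu in two steps.
Quon cannot reach Voss, Blom, Lowe, Nkem, Varga, Ito, Sato, Kask, Xu in two steps.
Blom cannot reach Voss, Lowe, Nkem, Varga, Sato, Kask, Xu in two steps.
Lowe cannot reach Nkem, Kask, Xu in two steps.
Nkem cannot reach Kask, Xu in two steps.
Varga cannot reach Voss, Lowe, Nkem, Sato, Kask, Xu in two steps.
Ito cannot reach Voss, Blom, Lowe, Nkem, Varga, Sato, Kask, Xu in two steps.
Sato cannot reach Lowe, Nkem, Kask, Xu in two steps.
Kask cannot reach Xu in two steps.
Xu reaches everyone (king).
Kings: Xu — 1.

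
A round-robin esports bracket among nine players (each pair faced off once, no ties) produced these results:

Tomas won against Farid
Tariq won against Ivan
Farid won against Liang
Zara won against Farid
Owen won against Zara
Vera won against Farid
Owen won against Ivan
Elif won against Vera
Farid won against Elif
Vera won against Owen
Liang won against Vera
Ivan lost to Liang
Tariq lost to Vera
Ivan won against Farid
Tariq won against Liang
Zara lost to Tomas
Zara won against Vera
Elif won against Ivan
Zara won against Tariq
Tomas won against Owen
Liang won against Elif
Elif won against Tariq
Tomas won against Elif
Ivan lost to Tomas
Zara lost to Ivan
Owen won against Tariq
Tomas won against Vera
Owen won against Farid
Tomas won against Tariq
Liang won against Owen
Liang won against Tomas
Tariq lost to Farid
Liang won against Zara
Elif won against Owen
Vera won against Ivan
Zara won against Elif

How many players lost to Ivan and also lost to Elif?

Ivan beat: Farid, Zara.
Elif beat: Ivan, Vera, Owen, Tariq.
No one was beaten by both.

0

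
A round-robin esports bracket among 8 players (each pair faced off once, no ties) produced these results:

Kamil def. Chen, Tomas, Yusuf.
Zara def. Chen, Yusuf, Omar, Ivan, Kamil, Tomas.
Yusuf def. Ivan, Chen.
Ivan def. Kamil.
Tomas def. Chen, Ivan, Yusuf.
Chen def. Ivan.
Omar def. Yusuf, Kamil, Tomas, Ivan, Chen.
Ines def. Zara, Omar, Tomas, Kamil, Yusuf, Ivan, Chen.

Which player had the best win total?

Ines

Win totals: Yusuf 2, Ivan 1, Chen 1, Omar 5, Ines 7, Zara 6, Kamil 3, Tomas 3.
Ines leads with 7 wins (next highest: 6).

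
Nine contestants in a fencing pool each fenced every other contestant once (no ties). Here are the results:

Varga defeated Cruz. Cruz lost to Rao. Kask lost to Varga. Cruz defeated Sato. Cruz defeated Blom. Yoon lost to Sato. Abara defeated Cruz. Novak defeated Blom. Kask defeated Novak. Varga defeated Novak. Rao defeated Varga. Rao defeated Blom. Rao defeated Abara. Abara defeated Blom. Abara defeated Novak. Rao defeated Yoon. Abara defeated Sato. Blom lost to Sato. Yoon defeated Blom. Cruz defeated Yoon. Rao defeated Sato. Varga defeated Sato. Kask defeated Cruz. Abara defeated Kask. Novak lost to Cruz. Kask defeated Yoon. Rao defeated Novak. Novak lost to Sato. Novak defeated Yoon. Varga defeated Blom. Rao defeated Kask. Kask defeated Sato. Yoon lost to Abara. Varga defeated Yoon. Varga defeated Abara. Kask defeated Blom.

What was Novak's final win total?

Novak's results: beat Yoon, Blom; lost to Rao, Varga, Kask, Abara, Cruz, Sato.
That is 2 wins.

2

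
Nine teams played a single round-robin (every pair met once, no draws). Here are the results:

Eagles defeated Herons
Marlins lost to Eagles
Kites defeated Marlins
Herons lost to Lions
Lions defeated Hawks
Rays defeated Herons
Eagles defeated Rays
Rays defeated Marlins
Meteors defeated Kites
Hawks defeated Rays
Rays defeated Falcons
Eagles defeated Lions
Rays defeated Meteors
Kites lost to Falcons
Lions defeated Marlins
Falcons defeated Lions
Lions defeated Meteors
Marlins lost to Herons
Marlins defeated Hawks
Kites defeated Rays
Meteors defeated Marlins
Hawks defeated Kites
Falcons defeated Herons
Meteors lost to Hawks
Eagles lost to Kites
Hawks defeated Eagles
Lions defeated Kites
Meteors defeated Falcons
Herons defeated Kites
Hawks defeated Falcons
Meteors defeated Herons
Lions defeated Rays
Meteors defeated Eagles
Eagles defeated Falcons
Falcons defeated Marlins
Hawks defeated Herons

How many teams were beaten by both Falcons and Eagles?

3

Falcons beat: Herons, Kites, Marlins, Lions.
Eagles beat: Rays, Herons, Falcons, Marlins, Lions.
Both beat: Herons, Marlins, Lions — 3.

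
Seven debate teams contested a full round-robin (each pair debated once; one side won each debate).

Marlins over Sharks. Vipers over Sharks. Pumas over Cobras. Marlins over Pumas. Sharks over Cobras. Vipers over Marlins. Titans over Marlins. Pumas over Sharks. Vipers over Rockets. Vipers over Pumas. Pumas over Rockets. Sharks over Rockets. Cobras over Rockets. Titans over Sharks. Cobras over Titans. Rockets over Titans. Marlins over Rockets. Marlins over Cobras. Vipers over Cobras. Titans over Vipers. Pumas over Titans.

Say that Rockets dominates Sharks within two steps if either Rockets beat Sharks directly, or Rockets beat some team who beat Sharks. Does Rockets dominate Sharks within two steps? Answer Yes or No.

Yes

Rockets did not beat Sharks directly.
Rockets beat Titans. Of those, Titans beat Sharks.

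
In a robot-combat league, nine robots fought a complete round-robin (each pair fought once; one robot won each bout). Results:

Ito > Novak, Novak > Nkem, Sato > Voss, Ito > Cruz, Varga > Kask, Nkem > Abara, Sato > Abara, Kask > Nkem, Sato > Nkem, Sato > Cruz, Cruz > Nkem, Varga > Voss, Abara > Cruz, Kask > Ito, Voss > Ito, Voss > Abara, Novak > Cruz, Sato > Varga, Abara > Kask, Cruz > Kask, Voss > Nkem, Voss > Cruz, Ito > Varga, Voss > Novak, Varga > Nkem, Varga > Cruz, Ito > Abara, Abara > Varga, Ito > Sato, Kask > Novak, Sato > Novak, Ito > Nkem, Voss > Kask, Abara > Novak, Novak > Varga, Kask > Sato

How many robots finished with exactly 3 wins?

1

Win totals: Cruz 2, Nkem 1, Voss 6, Abara 4, Kask 4, Ito 6, Varga 4, Sato 6, Novak 3.
Exactly 3: Novak — 1 robot.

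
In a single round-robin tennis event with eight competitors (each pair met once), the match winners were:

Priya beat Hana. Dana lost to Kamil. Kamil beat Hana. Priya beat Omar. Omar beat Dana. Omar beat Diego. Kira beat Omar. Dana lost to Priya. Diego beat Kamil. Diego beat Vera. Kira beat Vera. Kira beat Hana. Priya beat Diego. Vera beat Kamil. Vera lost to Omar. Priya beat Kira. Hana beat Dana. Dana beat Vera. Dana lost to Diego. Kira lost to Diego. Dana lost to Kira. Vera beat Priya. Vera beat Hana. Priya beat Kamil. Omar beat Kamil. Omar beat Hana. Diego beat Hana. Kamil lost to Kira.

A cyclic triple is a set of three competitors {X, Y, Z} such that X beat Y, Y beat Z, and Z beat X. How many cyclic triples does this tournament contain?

Win totals: Omar 5, Priya 6, Vera 3, Hana 1, Dana 1, Kamil 2, Kira 5, Diego 5.
A competitor with w wins dominates both others in C(w,2) triples; summing gives 10 + 15 + 3 + 0 + 0 + 1 + 10 + 10 = 49 transitive triples.
Total triples C(8,3) = 56, so cyclic triples = 56 − 49 = 7.

7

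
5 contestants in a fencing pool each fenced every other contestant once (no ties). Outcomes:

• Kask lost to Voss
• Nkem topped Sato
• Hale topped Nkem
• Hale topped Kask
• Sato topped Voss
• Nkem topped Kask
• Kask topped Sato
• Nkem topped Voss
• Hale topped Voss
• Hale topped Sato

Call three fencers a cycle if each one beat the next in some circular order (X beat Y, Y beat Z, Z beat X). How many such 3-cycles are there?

Of the C(5,3) = 10 triples, the cyclic ones are: {Sato, Kask, Voss}.
That is 1.

1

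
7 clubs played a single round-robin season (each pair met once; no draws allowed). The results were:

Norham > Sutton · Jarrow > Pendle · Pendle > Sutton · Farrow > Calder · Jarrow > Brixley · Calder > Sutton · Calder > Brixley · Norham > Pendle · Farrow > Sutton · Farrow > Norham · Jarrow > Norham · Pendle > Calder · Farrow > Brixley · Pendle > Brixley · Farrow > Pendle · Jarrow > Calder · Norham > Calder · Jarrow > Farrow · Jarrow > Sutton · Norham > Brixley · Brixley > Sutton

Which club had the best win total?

Win totals: Jarrow 6, Sutton 0, Brixley 1, Farrow 5, Calder 2, Norham 4, Pendle 3.
Jarrow leads with 6 wins (next highest: 5).

Jarrow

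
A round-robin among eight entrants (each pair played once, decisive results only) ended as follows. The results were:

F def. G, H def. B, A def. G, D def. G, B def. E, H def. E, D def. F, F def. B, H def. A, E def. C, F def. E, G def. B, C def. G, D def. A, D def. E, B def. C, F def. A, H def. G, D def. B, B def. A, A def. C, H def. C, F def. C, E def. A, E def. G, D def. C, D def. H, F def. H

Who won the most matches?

D

Win totals: A 2, B 3, C 1, D 7, E 3, F 6, G 1, H 5.
D leads with 7 wins (next highest: 6).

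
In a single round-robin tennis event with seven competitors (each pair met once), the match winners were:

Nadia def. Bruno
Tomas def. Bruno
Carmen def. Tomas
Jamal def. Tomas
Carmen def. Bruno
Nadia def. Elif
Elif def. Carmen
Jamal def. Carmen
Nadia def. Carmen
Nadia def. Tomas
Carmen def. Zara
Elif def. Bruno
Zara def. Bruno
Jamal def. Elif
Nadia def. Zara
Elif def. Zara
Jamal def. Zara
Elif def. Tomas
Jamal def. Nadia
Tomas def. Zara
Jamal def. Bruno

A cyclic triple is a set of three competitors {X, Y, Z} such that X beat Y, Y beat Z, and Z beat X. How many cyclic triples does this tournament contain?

0

Win totals: Zara 1, Elif 4, Tomas 2, Bruno 0, Jamal 6, Nadia 5, Carmen 3.
A competitor with w wins dominates both others in C(w,2) triples; summing gives 0 + 6 + 1 + 0 + 15 + 10 + 3 = 35 transitive triples.
Total triples C(7,3) = 35, so cyclic triples = 35 − 35 = 0.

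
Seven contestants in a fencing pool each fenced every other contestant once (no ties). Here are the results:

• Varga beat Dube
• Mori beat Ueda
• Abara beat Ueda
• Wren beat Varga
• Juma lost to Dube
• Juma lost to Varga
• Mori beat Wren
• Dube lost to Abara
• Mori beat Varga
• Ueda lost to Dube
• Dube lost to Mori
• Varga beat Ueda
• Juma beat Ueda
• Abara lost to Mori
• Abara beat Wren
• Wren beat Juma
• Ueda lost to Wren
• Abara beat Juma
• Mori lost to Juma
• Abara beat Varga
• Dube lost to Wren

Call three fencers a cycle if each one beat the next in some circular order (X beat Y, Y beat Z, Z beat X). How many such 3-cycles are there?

4

Win totals: Ueda 0, Wren 4, Varga 3, Abara 5, Dube 2, Mori 5, Juma 2.
A fencer with w wins dominates both others in C(w,2) triples; summing gives 0 + 6 + 3 + 10 + 1 + 10 + 1 = 31 transitive triples.
Total triples C(7,3) = 35, so cyclic triples = 35 − 31 = 4.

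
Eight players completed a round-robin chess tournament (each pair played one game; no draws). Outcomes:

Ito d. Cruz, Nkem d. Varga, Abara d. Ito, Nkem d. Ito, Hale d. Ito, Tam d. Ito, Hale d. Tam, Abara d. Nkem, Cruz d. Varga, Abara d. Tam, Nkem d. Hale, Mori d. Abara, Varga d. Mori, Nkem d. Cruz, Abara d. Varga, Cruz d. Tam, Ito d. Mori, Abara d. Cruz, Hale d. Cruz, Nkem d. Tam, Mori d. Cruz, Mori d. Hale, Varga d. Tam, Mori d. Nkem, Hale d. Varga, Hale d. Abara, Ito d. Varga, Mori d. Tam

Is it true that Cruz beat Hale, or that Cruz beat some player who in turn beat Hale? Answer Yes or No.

Cruz did not beat Hale directly.
Cruz beat Varga, Tam, but each of them lost to Hale. No two-step path.

No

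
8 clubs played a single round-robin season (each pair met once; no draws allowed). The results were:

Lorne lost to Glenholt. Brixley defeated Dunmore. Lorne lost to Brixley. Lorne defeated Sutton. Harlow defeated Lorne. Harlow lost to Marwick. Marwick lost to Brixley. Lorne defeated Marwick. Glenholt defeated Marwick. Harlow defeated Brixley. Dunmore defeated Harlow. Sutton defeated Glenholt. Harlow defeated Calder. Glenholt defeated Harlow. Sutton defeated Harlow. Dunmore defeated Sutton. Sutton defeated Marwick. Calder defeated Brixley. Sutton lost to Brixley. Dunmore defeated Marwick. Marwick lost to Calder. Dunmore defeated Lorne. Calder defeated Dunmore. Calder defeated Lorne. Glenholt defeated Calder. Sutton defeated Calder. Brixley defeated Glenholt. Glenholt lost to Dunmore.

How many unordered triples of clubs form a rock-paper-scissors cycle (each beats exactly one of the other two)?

14

Win totals: Lorne 2, Brixley 5, Dunmore 5, Marwick 1, Sutton 4, Calder 4, Harlow 3, Glenholt 4.
A club with w wins dominates both others in C(w,2) triples; summing gives 1 + 10 + 10 + 0 + 6 + 6 + 3 + 6 = 42 transitive triples.
Total triples C(8,3) = 56, so cyclic triples = 56 − 42 = 14.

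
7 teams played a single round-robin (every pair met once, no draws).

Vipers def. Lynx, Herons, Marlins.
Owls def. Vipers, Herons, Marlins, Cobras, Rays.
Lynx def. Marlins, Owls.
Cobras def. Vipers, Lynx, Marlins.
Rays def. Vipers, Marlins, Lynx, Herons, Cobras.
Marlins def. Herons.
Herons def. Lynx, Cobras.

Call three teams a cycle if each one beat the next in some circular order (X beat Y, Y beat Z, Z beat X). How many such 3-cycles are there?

7

Win totals: Rays 5, Owls 5, Lynx 2, Herons 2, Marlins 1, Cobras 3, Vipers 3.
A team with w wins dominates both others in C(w,2) triples; summing gives 10 + 10 + 1 + 1 + 0 + 3 + 3 = 28 transitive triples.
Total triples C(7,3) = 35, so cyclic triples = 35 − 28 = 7.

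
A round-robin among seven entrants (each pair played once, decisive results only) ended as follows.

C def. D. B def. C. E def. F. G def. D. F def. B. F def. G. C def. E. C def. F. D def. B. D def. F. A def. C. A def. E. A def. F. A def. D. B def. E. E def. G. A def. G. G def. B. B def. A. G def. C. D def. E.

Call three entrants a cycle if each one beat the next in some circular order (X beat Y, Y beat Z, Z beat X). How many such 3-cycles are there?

Win totals: A 5, B 3, C 3, D 3, E 2, F 2, G 3.
An entrant with w wins dominates both others in C(w,2) triples; summing gives 10 + 3 + 3 + 3 + 1 + 1 + 3 = 24 transitive triples.
Total triples C(7,3) = 35, so cyclic triples = 35 − 24 = 11.

11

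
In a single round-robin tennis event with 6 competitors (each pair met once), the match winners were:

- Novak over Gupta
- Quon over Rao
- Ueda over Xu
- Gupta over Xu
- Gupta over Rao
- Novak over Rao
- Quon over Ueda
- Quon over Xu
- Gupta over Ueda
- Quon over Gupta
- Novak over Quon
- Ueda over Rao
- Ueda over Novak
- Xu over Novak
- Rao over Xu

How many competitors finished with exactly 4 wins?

Win totals: Xu 1, Gupta 3, Quon 4, Ueda 3, Rao 1, Novak 3.
Exactly 4: Quon — 1 competitor.

1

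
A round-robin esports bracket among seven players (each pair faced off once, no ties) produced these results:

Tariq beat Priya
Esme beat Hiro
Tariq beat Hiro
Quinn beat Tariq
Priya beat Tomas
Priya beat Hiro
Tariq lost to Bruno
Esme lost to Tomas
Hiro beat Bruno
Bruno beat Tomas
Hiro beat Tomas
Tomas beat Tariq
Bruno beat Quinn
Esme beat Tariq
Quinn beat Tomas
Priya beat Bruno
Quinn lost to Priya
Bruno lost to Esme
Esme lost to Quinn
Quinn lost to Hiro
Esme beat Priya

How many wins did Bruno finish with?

Bruno's results: beat Quinn, Tomas, Tariq; lost to Hiro, Priya, Esme.
That is 3 wins.

3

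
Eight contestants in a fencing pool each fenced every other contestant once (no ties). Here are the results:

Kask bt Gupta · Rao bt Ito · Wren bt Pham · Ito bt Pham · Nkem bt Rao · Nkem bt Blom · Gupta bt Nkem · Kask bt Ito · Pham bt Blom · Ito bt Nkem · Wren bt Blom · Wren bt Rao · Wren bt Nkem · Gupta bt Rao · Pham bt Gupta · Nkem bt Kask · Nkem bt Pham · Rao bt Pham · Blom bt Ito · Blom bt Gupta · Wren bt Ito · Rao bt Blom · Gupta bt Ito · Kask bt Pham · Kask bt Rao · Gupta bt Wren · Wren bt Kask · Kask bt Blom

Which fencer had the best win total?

Win totals: Pham 2, Wren 6, Rao 3, Nkem 4, Kask 5, Blom 2, Gupta 4, Ito 2.
Wren leads with 6 wins (next highest: 5).

Wren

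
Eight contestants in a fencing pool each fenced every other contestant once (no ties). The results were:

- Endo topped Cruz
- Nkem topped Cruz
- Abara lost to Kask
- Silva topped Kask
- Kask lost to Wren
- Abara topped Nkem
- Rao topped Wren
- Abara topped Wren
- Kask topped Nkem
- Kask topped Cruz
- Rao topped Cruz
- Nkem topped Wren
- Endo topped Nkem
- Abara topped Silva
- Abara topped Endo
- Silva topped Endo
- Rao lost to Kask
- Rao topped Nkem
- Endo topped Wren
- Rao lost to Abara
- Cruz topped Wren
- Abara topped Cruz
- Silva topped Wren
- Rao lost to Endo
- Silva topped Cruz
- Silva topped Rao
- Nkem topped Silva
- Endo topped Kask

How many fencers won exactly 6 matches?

Win totals: Kask 4, Nkem 3, Wren 1, Abara 6, Endo 5, Cruz 1, Silva 5, Rao 3.
Exactly 6: Abara — 1 fencer.

1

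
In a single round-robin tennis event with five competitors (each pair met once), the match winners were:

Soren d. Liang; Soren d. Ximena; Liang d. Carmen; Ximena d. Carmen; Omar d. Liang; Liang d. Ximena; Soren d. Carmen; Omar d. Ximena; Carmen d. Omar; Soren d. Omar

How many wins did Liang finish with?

2

Liang's results: beat Ximena, Carmen; lost to Soren, Omar.
That is 2 wins.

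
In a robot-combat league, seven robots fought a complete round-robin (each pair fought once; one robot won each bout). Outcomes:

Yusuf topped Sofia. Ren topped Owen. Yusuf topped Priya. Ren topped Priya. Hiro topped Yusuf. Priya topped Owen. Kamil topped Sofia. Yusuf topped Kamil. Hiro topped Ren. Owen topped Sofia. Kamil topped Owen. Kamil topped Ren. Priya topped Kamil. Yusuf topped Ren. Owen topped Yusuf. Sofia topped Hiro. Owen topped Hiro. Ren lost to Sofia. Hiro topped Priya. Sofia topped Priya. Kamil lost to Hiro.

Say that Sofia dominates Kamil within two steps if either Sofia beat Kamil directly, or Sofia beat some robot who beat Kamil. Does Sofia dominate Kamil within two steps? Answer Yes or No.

Sofia did not beat Kamil directly.
Sofia beat Priya, Hiro, Ren. Of those, Priya beat Kamil.

Yes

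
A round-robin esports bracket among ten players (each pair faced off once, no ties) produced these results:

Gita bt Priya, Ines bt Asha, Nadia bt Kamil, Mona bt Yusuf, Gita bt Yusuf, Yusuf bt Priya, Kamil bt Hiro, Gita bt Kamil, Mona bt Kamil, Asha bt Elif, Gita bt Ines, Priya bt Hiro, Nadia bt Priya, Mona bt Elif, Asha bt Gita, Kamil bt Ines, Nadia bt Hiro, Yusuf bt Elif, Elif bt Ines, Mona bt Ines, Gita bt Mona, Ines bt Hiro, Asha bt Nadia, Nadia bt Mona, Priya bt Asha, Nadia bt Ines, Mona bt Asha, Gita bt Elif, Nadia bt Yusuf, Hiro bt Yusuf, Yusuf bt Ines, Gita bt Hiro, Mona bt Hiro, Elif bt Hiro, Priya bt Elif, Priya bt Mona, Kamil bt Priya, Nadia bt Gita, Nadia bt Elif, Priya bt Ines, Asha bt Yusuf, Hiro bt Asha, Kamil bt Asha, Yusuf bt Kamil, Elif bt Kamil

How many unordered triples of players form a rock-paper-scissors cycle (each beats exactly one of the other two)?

23

Win totals: Ines 2, Asha 4, Priya 5, Kamil 4, Hiro 2, Nadia 8, Elif 3, Mona 6, Gita 7, Yusuf 4.
A player with w wins dominates both others in C(w,2) triples; summing gives 1 + 6 + 10 + 6 + 1 + 28 + 3 + 15 + 21 + 6 = 97 transitive triples.
Total triples C(10,3) = 120, so cyclic triples = 120 − 97 = 23.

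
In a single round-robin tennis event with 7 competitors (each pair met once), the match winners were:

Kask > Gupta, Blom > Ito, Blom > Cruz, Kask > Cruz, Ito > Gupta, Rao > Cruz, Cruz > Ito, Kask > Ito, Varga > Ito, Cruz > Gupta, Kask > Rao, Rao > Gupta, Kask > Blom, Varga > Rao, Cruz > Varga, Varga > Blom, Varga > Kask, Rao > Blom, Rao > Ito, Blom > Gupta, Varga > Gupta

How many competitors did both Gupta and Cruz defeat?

0

Gupta beat: no one.
Cruz beat: Gupta, Varga, Ito.
No one was beaten by both.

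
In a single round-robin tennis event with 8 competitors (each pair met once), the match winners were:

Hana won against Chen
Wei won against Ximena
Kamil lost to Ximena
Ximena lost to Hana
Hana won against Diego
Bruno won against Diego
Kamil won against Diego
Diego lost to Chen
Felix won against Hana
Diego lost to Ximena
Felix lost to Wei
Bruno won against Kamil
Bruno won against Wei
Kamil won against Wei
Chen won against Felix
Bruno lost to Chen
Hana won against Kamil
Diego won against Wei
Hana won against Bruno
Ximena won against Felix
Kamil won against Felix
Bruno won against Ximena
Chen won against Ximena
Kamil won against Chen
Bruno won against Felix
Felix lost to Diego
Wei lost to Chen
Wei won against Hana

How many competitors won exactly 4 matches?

Win totals: Felix 1, Diego 2, Chen 5, Bruno 5, Wei 3, Kamil 4, Hana 5, Ximena 3.
Exactly 4: Kamil — 1 competitor.

1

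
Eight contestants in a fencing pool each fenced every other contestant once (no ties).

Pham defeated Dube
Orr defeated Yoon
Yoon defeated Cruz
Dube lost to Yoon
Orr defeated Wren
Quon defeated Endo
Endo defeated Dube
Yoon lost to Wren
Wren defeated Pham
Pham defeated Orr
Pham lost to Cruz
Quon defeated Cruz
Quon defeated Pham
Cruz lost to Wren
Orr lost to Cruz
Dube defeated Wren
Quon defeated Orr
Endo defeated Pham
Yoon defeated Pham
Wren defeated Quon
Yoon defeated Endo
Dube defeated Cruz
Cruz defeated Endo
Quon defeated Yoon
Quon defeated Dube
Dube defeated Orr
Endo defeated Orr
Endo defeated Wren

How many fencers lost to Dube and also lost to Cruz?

Dube beat: Cruz, Orr, Wren.
Cruz beat: Endo, Orr, Pham.
Both beat: Orr — 1.

1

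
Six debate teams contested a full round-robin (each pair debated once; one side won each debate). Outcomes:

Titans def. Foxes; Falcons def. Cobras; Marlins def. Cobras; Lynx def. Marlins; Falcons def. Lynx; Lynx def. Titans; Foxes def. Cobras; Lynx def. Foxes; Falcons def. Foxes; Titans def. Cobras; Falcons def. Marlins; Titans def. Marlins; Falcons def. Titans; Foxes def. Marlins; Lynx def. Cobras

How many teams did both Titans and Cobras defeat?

0

Titans beat: Cobras, Foxes, Marlins.
Cobras beat: no one.
No one was beaten by both.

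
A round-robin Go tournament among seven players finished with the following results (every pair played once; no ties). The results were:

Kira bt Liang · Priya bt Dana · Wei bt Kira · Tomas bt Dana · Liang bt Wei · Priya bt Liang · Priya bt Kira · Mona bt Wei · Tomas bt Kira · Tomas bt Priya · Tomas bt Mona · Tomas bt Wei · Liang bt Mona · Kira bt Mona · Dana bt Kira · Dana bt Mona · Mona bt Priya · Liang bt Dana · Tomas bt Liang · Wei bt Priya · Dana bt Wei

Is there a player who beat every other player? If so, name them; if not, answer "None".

Tomas has 6 wins out of 6 opponents — a perfect record.

Tomas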